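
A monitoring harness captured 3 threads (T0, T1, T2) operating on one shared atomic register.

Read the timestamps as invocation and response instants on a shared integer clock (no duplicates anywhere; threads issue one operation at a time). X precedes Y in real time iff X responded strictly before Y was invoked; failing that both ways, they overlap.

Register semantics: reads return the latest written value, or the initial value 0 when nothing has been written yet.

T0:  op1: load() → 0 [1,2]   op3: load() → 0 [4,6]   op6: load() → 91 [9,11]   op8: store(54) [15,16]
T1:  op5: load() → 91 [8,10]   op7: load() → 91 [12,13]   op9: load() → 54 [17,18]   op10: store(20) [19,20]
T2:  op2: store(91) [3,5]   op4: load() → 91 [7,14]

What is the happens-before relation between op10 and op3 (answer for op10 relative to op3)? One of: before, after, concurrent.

after

op10 spans [19,20], op3 spans [4,6]
resp(op3)=6 < inv(op10)=19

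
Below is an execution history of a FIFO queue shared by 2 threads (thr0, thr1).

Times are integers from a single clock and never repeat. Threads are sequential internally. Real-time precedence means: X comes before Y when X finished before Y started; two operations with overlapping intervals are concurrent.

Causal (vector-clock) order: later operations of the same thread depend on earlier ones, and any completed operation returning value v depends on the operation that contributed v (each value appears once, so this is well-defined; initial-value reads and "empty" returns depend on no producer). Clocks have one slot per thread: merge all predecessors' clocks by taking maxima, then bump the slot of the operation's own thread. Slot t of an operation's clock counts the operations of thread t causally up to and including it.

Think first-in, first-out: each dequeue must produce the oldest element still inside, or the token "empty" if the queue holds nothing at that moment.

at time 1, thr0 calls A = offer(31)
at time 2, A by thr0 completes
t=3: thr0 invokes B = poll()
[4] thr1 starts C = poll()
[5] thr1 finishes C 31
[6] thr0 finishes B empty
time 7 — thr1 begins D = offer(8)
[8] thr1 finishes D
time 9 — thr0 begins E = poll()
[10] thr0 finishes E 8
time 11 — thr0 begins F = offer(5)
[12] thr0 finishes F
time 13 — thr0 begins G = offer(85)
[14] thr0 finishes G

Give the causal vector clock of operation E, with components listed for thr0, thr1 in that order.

invoked at 1, A has no predecessors; its own thr0 bump gives (1, 0)
C, invoked 4, takes VC(A)=(1, 0) under max, adds 1 for thr1 → (1, 1)
B, invoked 3, takes VC(A)=(1, 0) under max, adds 1 for thr0 → (2, 0)
D, invoked 7, takes VC(C)=(1, 1) under max, adds 1 for thr1 → (1, 2)
E, invoked 9, takes VC(B)=(2, 0), VC(D)=(1, 2) under max, adds 1 for thr0 → (3, 2)
F, invoked 11, takes VC(E)=(3, 2) under max, adds 1 for thr0 → (4, 2)
G, invoked 13, takes VC(F)=(4, 2) under max, adds 1 for thr0 → (5, 2)
target: VC(E) = (3, 2)

(3, 2)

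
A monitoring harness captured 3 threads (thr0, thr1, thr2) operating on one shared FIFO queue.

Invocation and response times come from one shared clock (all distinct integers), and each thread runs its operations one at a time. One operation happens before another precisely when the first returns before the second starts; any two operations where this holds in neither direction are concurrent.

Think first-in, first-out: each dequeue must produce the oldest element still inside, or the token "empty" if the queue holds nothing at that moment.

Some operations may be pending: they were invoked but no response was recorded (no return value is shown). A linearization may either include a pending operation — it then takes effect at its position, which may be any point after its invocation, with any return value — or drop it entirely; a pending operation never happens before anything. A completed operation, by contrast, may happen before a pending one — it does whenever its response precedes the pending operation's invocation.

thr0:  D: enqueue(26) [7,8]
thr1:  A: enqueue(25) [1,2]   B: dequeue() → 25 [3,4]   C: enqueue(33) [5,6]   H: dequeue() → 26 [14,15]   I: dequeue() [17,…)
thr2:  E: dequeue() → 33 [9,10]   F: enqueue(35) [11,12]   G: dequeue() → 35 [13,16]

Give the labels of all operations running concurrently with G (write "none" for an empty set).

G spans [13,16]: anything still running between times 13 and 16 counts as concurrent
A [1,2]: before
B [3,4]: before
C [5,6]: before
D [7,8]: before
E [9,10]: before
F [11,12]: before
H [14,15]: concurrent
I [17,…): after

H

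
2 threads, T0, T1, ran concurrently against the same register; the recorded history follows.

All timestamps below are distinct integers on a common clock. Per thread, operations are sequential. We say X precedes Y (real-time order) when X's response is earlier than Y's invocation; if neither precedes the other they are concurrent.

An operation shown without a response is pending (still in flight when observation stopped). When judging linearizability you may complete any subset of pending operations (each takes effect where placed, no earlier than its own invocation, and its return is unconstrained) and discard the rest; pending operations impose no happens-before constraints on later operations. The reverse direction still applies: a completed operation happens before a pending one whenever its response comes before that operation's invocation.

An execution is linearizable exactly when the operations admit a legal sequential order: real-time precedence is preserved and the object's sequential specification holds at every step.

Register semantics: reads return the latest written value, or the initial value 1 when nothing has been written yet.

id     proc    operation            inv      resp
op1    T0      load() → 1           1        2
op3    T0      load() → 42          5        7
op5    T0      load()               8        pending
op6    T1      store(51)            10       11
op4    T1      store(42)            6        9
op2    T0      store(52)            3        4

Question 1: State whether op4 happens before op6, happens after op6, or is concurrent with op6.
before

op4 spans [6,9], op6 spans [10,11]
resp(op4)=9 < inv(op6)=10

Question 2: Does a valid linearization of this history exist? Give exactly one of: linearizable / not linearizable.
linearizable

a witness: op1, op2, op4, op3, op5, op6
step 1: op1 load() → 1 — value 1
step 2: op2 store(52) — value 52
step 3: op4 store(42) — value 42
step 4: op3 load() → 42 — value 42
step 5: op5 load() (pending, included) — value 42
step 6: op6 store(51) — value 51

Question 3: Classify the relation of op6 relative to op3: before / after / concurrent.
after

op6 spans [10,11], op3 spans [5,7]
resp(op3)=7 < inv(op6)=10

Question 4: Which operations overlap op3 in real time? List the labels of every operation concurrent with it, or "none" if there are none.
op4

overlap test against op3 [5,7]: concurrent iff the interval meets 5..7
op1 [1,2]: before
op2 [3,4]: before
op4 [6,9]: concurrent
op5 [8,…): after
op6 [10,11]: after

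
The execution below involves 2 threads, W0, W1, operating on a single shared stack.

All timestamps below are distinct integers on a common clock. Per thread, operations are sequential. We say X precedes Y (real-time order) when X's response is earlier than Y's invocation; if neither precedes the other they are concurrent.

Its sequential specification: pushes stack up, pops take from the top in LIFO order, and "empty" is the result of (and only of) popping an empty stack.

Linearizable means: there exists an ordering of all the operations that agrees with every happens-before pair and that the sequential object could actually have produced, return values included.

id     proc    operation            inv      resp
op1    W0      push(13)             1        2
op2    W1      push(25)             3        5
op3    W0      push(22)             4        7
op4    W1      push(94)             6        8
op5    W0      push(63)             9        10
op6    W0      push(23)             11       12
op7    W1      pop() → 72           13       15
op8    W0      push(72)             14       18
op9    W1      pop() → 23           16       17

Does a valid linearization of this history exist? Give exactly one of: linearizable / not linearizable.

linearizable

one valid linearization: op1, op2, op3, op4, op5, op6, op8, op7, op9
step 1: op1 push(13) — stack <13>
step 2: op2 push(25) — stack <13,25>
step 3: op3 push(22) — stack <13,25,22>
step 4: op4 push(94) — stack <13,25,22,94>
step 5: op5 push(63) — stack <13,25,22,94,63>
step 6: op6 push(23) — stack <13,25,22,94,63,23>
step 7: op8 push(72) — stack <13,25,22,94,63,23,72>
step 8: op7 pop() → 72 — stack <13,25,22,94,63,23>
step 9: op9 pop() → 23 — stack <13,25,22,94,63>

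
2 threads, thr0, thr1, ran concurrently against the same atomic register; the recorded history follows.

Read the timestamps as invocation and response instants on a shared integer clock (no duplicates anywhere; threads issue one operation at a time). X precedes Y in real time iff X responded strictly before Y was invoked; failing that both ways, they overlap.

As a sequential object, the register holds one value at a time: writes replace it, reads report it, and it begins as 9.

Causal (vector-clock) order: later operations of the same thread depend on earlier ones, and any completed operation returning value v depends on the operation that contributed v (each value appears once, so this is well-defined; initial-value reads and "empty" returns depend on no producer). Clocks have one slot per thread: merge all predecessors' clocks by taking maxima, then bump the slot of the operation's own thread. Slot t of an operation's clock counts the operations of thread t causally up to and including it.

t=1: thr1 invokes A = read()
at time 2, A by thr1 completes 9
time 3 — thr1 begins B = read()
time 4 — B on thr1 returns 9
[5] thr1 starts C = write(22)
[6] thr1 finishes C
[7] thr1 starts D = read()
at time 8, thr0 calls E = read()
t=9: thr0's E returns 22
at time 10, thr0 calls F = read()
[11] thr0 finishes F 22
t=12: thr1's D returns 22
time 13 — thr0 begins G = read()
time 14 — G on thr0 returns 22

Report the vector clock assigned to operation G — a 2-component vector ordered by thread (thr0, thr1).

(3, 3)

root op A, invoked 1: fresh clock plus thr1's own tick → (0, 1)
from VC(A)=(0, 1), B (invoked 3) maxes components and bumps thr1 → (0, 2)
from VC(B)=(0, 2), C (invoked 5) maxes components and bumps thr1 → (0, 3)
from VC(C)=(0, 3), D (invoked 7) maxes components and bumps thr1 → (0, 4)
from VC(C)=(0, 3), E (invoked 8) maxes components and bumps thr0 → (1, 3)
from VC(C)=(0, 3), VC(E)=(1, 3), F (invoked 10) maxes components and bumps thr0 → (2, 3)
from VC(C)=(0, 3), VC(F)=(2, 3), G (invoked 13) maxes components and bumps thr0 → (3, 3)
target: VC(G) = (3, 3)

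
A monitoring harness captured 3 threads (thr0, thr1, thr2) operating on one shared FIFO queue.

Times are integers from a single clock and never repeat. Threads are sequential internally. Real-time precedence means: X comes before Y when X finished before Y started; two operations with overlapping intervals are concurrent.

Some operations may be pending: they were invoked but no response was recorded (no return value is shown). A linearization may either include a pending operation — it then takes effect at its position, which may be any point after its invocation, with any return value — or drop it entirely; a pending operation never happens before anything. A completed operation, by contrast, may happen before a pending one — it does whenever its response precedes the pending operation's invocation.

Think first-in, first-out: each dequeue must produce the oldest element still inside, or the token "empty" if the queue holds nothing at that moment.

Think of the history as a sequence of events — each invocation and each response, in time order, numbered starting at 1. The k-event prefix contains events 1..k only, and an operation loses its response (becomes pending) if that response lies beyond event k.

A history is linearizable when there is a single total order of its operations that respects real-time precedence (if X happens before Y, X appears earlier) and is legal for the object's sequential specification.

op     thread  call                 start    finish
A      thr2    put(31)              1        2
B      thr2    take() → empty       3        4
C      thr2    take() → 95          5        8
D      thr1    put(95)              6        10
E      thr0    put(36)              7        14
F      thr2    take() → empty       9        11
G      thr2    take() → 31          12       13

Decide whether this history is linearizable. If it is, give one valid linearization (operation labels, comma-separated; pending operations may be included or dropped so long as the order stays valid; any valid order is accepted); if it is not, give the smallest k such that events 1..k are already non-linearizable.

not linearizable — minimal violating prefix: 4 events

events 1..3 are fine; event 4 — the response of B at time 4 — makes the prefix non-linearizable
one real-time candidate order over the 2 completed operations — the FIFO queue replay rejects it
for example A, B fails at step 2: B take() → empty is not legal there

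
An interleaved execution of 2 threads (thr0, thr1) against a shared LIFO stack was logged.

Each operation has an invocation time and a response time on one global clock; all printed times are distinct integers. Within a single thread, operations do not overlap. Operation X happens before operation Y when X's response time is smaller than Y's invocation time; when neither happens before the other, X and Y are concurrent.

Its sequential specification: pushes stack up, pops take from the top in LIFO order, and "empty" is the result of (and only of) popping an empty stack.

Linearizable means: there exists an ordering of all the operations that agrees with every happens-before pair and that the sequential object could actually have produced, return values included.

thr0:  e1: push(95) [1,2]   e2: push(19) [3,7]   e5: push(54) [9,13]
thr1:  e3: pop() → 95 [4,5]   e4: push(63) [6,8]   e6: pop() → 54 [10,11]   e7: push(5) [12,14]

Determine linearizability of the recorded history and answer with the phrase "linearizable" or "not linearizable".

witness order: e1, e3, e2, e4, e5, e6, e7
1. e1 push(95), leaving stack <95>
2. e3 pop() → 95, leaving stack <>
3. e2 push(19), leaving stack <19>
4. e4 push(63), leaving stack <19,63>
5. e5 push(54), leaving stack <19,63,54>
6. e6 pop() → 54, leaving stack <19,63>
7. e7 push(5), leaving stack <19,63,5>

linearizable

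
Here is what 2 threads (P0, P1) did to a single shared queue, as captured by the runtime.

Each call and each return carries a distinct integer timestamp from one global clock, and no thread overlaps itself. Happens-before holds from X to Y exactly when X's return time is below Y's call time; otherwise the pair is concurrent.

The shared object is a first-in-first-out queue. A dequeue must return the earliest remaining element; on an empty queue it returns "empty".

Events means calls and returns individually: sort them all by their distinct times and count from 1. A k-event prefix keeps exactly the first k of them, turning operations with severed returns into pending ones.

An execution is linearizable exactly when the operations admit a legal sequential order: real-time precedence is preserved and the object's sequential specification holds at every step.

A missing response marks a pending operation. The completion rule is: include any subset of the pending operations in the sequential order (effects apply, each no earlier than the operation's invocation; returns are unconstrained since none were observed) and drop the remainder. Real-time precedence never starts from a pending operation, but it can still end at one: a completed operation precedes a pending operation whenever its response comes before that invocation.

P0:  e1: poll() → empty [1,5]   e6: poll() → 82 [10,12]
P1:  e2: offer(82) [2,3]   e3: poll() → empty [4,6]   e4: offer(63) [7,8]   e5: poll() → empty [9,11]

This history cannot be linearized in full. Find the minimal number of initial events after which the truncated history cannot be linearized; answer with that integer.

events 1..5 are still linearizable — one witness is e1, e2:
1. e1 poll() → empty, leaving queue <>
2. e2 offer(82), leaving queue <82>
event 6 — e3's response, time 6 — after it, nothing linearizes
take e1, e2, e3: step 3 already fails, because e3 poll() → empty cannot occur there
take e2, e1, e3: step 2 already fails, because e1 poll() → empty cannot occur there

6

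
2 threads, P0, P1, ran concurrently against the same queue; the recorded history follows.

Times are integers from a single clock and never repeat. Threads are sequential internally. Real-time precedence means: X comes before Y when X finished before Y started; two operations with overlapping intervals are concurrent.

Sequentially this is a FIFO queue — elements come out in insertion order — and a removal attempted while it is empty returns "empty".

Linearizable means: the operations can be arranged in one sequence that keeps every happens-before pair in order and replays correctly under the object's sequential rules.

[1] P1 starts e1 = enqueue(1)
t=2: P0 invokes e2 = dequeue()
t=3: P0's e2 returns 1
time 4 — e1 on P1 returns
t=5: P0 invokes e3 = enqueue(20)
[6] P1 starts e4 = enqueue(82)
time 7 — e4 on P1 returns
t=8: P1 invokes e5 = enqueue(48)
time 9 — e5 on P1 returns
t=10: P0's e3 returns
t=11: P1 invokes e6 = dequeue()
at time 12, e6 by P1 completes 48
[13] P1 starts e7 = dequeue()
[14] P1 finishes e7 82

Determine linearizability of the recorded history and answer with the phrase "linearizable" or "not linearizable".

cut after 11 events: linearizable; cut after 12 events (e6 responds, time 12): not linearizable
real-time-consistent orders of the 6 completed operations: 6 — all fail the queue replay
sample order e1, e2, e3, e4, e5, e6 stalls at step 6 — e6 dequeue() → 48 has no legal effect
sample order e1, e2, e4, e3, e5, e6 stalls at step 6 — e6 dequeue() → 48 has no legal effect

not linearizable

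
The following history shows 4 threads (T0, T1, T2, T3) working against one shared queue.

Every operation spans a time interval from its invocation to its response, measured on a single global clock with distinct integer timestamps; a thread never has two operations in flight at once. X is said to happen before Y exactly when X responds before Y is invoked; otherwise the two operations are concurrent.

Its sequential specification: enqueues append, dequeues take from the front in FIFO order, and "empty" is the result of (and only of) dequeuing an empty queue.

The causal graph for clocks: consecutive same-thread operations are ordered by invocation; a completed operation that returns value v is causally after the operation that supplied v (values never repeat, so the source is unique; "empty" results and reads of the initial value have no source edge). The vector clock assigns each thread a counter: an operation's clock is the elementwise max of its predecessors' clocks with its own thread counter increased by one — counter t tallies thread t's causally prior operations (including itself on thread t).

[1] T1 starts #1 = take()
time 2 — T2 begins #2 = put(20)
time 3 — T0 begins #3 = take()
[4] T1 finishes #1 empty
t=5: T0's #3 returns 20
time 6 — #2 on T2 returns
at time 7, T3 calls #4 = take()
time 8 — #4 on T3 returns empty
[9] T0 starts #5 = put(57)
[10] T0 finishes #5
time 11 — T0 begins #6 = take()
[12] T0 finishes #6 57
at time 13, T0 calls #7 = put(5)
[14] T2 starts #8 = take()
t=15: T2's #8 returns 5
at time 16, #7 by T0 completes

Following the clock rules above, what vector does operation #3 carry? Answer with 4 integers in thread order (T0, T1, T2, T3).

(1, 0, 1, 0)

#4, invoked 7, has no incoming edges; only T3's bump applies → (0, 0, 0, 1)
#2, invoked 2, has no incoming edges; only T2's bump applies → (0, 0, 1, 0)
#1, invoked 1, has no incoming edges; only T1's bump applies → (0, 1, 0, 0)
#3 (invocation 3): componentwise max over VC(#2)=(0, 0, 1, 0), +1 at T0, giving (1, 0, 1, 0)
#5 (invocation 9): componentwise max over VC(#3)=(1, 0, 1, 0), +1 at T0, giving (2, 0, 1, 0)
#6 (invocation 11): componentwise max over VC(#5)=(2, 0, 1, 0), +1 at T0, giving (3, 0, 1, 0)
#7 (invocation 13): componentwise max over VC(#6)=(3, 0, 1, 0), +1 at T0, giving (4, 0, 1, 0)
#8 (invocation 14): componentwise max over VC(#2)=(0, 0, 1, 0), VC(#7)=(4, 0, 1, 0), +1 at T2, giving (4, 0, 2, 0)
target: VC(#3) = (1, 0, 1, 0)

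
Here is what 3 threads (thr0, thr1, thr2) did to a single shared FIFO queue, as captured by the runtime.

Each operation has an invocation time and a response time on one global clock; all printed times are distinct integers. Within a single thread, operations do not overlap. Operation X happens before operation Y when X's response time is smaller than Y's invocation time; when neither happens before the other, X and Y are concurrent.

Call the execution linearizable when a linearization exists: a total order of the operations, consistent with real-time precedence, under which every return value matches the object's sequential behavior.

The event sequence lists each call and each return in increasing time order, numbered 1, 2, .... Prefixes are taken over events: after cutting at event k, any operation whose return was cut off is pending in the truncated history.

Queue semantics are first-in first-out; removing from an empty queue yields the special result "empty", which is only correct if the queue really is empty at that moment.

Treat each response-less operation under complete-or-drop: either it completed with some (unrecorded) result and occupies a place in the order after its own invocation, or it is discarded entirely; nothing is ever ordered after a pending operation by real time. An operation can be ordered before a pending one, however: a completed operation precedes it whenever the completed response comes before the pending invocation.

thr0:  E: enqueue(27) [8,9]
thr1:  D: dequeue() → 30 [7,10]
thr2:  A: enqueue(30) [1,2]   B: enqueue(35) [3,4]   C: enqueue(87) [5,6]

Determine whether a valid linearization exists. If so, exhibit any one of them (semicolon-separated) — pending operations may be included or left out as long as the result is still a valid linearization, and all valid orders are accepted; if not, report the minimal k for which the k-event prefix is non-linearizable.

step 1: A enqueue(30) — queue <30>
step 2: B enqueue(35) — queue <30,35>
step 3: C enqueue(87) — queue <30,35,87>
step 4: D dequeue() → 30 — queue <35,87>
step 5: E enqueue(27) — queue <35,87,27>

linearizable — witness: A; B; C; D; E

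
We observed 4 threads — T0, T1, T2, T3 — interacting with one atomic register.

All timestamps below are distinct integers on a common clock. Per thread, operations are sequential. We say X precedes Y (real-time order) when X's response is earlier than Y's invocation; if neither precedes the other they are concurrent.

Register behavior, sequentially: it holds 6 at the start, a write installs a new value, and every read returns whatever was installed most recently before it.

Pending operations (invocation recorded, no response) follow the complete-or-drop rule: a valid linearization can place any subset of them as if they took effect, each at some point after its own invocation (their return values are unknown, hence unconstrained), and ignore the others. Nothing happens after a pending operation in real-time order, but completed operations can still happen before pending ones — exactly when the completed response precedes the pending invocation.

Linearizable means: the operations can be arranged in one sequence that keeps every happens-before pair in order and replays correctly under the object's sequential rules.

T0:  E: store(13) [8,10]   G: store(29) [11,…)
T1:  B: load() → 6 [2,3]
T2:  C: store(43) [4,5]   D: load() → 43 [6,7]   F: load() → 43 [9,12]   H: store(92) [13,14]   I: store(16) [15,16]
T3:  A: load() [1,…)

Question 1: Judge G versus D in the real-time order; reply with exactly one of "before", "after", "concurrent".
after

G spans [11,…), D spans [6,7]
resp(D)=7 < inv(G)=11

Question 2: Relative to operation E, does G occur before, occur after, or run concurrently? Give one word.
after

G spans [11,…), E spans [8,10]
resp(E)=10 < inv(G)=11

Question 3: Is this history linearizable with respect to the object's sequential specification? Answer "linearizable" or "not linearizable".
linearizable

a witness: A, B, C, D, F, E, G, H, I
step 1: A load() (pending, included) — value 6
step 2: B load() → 6 — value 6
step 3: C store(43) — value 43
step 4: D load() → 43 — value 43
step 5: F load() → 43 — value 43
step 6: E store(13) — value 13
step 7: G store(29) (pending, included) — value 29
step 8: H store(92) — value 92
step 9: I store(16) — value 16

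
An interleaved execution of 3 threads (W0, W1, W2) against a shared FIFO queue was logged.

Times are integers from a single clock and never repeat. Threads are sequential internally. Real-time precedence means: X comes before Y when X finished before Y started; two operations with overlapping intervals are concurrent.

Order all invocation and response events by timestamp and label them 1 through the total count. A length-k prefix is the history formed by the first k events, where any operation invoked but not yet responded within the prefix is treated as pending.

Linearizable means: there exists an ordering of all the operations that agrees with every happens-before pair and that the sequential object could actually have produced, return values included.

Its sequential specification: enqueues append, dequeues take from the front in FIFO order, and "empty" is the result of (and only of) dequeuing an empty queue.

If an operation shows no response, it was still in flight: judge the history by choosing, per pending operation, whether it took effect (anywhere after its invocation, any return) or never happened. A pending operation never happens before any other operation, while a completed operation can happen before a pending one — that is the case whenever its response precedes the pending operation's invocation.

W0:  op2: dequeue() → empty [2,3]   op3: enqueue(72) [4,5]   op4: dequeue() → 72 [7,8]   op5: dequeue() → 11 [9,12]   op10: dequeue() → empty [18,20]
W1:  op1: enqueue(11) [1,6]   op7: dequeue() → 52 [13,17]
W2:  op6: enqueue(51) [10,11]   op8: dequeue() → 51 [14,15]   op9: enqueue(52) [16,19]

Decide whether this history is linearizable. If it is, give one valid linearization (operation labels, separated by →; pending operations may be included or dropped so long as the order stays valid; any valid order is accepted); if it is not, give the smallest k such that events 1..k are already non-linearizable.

linearizable — witness: op2 → op3 → op1 → op4 → op5 → op6 → op8 → op9 → op7 → op10

step 1: op2 dequeue() → empty — queue <>
step 2: op3 enqueue(72) — queue <72>
step 3: op1 enqueue(11) — queue <72,11>
step 4: op4 dequeue() → 72 — queue <11>
step 5: op5 dequeue() → 11 — queue <>
step 6: op6 enqueue(51) — queue <51>
step 7: op8 dequeue() → 51 — queue <>
step 8: op9 enqueue(52) — queue <52>
step 9: op7 dequeue() → 52 — queue <>
step 10: op10 dequeue() → empty — queue <>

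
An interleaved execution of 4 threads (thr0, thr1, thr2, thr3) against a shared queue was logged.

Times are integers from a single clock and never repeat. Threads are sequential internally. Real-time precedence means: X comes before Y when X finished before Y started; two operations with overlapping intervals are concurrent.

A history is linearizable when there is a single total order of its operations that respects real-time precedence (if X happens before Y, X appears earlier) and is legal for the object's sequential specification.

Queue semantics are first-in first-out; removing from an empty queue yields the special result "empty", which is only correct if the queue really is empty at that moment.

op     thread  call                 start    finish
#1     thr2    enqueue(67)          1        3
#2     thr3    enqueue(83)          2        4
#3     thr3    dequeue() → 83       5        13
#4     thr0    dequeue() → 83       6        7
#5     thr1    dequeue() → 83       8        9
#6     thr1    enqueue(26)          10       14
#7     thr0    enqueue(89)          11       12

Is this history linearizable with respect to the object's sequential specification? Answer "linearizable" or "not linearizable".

events 1..8 are fine; event 9 — the response of #5 at time 9 — makes the prefix non-linearizable
2 orders of the 4 completed queue ops respect real time; none is legal
no escape via the 1 pending operation (#3): every completion choice fails
e.g. #1, #2, #4, #5 (pending dropped): illegal at step 3, since #4 dequeue() → 83 cannot apply there
e.g. #2, #1, #4, #5 (pending dropped): illegal at step 4, since #5 dequeue() → 83 cannot apply there

not linearizable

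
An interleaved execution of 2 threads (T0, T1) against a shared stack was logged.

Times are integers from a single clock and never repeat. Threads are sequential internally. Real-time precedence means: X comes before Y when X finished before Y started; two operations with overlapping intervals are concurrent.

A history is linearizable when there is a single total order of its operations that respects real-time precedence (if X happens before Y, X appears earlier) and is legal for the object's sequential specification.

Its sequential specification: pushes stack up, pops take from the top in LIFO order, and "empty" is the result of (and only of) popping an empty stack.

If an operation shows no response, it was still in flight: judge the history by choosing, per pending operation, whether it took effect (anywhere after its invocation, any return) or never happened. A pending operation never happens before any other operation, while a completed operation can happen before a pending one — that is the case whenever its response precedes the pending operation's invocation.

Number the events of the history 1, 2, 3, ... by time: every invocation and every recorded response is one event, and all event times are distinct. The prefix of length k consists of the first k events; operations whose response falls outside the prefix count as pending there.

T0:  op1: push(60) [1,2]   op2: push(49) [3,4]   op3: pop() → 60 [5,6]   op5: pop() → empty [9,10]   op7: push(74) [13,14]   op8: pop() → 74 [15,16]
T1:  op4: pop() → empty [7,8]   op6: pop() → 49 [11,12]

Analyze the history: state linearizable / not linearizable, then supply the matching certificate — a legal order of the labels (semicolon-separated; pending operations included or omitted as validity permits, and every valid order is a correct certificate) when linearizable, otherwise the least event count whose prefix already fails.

not linearizable — minimal violating prefix: 6 events

events 1..5 are fine; event 6 — the response of op3 at time 6 — makes the prefix non-linearizable
exhaustive check: the 3 completed stack ops admit one real-time order; illegal
for example op1, op2, op3 fails at step 3: op3 pop() → 60 is not legal there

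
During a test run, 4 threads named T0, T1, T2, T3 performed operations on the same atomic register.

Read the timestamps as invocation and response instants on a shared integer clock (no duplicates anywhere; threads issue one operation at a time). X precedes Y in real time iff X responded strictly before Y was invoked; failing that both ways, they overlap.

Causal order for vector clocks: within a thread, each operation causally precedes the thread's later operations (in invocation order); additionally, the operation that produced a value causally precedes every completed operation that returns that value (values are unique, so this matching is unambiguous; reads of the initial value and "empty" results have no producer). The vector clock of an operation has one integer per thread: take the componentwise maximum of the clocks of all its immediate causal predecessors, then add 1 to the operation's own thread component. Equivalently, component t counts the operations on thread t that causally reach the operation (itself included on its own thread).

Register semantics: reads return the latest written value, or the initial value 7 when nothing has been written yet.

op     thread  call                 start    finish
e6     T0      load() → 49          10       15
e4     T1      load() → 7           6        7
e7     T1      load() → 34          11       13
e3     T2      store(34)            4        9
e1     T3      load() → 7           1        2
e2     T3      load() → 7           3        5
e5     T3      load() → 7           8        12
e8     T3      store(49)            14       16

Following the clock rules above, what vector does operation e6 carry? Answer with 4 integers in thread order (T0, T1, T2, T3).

no predecessors for e1 (invoked 1): T3 increments from zero → (0, 0, 0, 1)
no predecessors for e3 (invoked 4): T2 increments from zero → (0, 0, 1, 0)
no predecessors for e4 (invoked 6): T1 increments from zero → (0, 1, 0, 0)
invoked at 3, e2 merges VC(e1)=(0, 0, 0, 1) and bumps T3's slot → (0, 0, 0, 2)
invoked at 8, e5 merges VC(e2)=(0, 0, 0, 2) and bumps T3's slot → (0, 0, 0, 3)
invoked at 11, e7 merges VC(e3)=(0, 0, 1, 0), VC(e4)=(0, 1, 0, 0) and bumps T1's slot → (0, 2, 1, 0)
invoked at 14, e8 merges VC(e5)=(0, 0, 0, 3) and bumps T3's slot → (0, 0, 0, 4)
invoked at 10, e6 merges VC(e8)=(0, 0, 0, 4) and bumps T0's slot → (1, 0, 0, 4)
target: VC(e6) = (1, 0, 0, 4)

(1, 0, 0, 4)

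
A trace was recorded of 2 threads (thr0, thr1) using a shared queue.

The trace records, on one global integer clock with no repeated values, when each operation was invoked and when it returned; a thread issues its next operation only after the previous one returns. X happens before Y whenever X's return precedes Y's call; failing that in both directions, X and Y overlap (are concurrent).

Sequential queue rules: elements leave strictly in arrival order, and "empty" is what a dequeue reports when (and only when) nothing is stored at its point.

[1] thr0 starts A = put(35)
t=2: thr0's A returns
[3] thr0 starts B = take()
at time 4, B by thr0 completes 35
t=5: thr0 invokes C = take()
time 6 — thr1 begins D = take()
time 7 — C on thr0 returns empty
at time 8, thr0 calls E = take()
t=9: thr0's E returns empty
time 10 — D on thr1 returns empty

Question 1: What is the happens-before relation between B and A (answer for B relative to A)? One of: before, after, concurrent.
after

B spans [3,4], A spans [1,2]
resp(A)=2 < inv(B)=3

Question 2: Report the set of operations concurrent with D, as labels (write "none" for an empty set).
C, E

D spans [6,10]; an op avoiding the whole window 6..10 is ordered, any other is concurrent
A [1,2]: before
B [3,4]: before
C [5,7]: concurrent
E [8,9]: concurrent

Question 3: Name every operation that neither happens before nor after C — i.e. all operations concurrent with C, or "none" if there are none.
D

C runs from 5 to 7; window-overlapping ops are concurrent
A [1,2]: before
B [3,4]: before
D [6,10]: concurrent
E [8,9]: after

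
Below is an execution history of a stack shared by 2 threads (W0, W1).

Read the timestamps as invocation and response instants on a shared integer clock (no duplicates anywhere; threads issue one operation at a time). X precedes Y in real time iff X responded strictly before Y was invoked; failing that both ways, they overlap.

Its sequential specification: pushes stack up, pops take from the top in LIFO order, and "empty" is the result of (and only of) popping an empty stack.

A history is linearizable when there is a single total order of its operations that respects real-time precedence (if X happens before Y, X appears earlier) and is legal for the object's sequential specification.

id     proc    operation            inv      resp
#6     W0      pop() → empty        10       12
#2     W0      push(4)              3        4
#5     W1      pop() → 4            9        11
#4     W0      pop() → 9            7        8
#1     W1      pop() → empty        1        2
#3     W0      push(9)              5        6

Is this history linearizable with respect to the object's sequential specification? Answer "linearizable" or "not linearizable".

linearizable

witness order: #1, #2, #3, #4, #5, #6
after step 1 (#1 pop() → empty): stack <>
after step 2 (#2 push(4)): stack <4>
after step 3 (#3 push(9)): stack <4,9>
after step 4 (#4 pop() → 9): stack <4>
after step 5 (#5 pop() → 4): stack <>
after step 6 (#6 pop() → empty): stack <>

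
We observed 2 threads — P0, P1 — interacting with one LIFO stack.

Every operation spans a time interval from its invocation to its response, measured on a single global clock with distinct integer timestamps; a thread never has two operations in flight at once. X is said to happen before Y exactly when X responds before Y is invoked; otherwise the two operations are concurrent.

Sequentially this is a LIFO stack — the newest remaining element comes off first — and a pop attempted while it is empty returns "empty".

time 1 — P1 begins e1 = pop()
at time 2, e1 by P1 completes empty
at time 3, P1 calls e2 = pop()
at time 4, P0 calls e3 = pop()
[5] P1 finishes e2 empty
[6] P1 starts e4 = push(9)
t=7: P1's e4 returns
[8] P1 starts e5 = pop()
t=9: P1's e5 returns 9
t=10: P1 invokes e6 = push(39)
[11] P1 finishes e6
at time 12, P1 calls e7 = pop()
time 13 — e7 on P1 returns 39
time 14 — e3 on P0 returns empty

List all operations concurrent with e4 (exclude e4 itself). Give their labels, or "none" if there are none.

e4 runs from 6 to 7; window-overlapping ops are concurrent
e1 [1,2]: before
e2 [3,5]: before
e3 [4,14]: concurrent
e5 [8,9]: after
e6 [10,11]: after
e7 [12,13]: after

e3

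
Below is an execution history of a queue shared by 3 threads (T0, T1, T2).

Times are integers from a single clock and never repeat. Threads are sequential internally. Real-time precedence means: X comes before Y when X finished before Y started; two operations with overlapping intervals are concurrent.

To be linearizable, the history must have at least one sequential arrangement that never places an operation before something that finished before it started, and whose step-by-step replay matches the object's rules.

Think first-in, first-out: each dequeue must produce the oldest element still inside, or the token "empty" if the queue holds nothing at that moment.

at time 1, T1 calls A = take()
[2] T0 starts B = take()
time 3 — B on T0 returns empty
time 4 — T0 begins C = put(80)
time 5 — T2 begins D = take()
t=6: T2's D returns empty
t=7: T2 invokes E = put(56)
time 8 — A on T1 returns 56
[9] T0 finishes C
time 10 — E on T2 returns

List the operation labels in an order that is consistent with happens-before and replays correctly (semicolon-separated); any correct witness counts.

step 1: B take() → empty — queue <>
step 2: D take() → empty — queue <>
step 3: E put(56) — queue <56>
step 4: A take() → 56 — queue <>
step 5: C put(80) — queue <80>

B; D; E; A; C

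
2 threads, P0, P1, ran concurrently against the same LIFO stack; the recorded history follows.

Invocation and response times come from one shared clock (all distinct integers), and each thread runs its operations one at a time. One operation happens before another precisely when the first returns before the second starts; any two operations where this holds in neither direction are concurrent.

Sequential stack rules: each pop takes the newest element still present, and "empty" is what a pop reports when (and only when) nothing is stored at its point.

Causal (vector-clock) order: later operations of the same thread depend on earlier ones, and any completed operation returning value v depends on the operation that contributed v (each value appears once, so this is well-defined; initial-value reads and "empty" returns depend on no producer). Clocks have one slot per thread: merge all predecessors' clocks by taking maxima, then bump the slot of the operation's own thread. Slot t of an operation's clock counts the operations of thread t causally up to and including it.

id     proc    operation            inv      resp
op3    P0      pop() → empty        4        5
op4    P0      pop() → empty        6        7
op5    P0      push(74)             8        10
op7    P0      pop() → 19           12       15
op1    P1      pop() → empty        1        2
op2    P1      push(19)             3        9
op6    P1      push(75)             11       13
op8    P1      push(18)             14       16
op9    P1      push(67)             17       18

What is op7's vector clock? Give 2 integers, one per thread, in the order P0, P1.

no predecessors for op1 (invoked 1): P1 increments from zero → (0, 1)
no predecessors for op3 (invoked 4): P0 increments from zero → (1, 0)
op2 (invocation 3): componentwise max over VC(op1)=(0, 1), +1 at P1, giving (0, 2)
op4 (invocation 6): componentwise max over VC(op3)=(1, 0), +1 at P0, giving (2, 0)
op6 (invocation 11): componentwise max over VC(op2)=(0, 2), +1 at P1, giving (0, 3)
op5 (invocation 8): componentwise max over VC(op4)=(2, 0), +1 at P0, giving (3, 0)
op8 (invocation 14): componentwise max over VC(op6)=(0, 3), +1 at P1, giving (0, 4)
op9 (invocation 17): componentwise max over VC(op8)=(0, 4), +1 at P1, giving (0, 5)
op7 (invocation 12): componentwise max over VC(op2)=(0, 2), VC(op5)=(3, 0), +1 at P0, giving (4, 2)
target: VC(op7) = (4, 2)

(4, 2)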